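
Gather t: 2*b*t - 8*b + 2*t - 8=-8*b + t*(2*b + 2) - 8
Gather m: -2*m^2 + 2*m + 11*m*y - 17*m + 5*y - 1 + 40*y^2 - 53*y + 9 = -2*m^2 + m*(11*y - 15) + 40*y^2 - 48*y + 8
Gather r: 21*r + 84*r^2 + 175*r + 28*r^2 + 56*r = 112*r^2 + 252*r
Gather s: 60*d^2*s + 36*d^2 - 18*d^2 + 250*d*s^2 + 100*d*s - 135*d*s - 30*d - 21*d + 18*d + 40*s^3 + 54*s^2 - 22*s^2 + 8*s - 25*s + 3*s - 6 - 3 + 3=18*d^2 - 33*d + 40*s^3 + s^2*(250*d + 32) + s*(60*d^2 - 35*d - 14) - 6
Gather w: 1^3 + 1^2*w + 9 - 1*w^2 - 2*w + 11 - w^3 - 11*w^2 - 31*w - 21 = -w^3 - 12*w^2 - 32*w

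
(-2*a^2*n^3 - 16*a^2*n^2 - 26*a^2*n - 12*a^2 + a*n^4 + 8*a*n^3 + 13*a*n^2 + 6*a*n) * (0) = 0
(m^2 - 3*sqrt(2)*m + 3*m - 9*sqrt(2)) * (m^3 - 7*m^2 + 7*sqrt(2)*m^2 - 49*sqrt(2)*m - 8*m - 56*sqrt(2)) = m^5 - 4*m^4 + 4*sqrt(2)*m^4 - 71*m^3 - 16*sqrt(2)*m^3 - 116*sqrt(2)*m^2 + 144*m^2 - 96*sqrt(2)*m + 1218*m + 1008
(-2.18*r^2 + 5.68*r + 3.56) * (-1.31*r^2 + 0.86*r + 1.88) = 2.8558*r^4 - 9.3156*r^3 - 3.8772*r^2 + 13.74*r + 6.6928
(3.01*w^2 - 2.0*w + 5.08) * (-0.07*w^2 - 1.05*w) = -0.2107*w^4 - 3.0205*w^3 + 1.7444*w^2 - 5.334*w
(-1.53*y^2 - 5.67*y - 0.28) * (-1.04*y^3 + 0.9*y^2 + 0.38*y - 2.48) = 1.5912*y^5 + 4.5198*y^4 - 5.3932*y^3 + 1.3878*y^2 + 13.9552*y + 0.6944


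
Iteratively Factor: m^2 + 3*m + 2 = (m + 2)*(m + 1)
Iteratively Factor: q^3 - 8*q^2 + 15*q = (q - 3)*(q^2 - 5*q) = q*(q - 3)*(q - 5)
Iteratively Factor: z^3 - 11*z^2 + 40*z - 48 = (z - 4)*(z^2 - 7*z + 12) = (z - 4)*(z - 3)*(z - 4)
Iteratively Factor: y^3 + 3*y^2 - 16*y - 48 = (y - 4)*(y^2 + 7*y + 12) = (y - 4)*(y + 4)*(y + 3)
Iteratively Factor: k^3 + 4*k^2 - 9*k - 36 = (k + 4)*(k^2 - 9) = (k + 3)*(k + 4)*(k - 3)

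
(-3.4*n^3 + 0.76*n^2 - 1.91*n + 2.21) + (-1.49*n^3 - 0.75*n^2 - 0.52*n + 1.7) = -4.89*n^3 + 0.01*n^2 - 2.43*n + 3.91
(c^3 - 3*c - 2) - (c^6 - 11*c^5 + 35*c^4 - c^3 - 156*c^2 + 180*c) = -c^6 + 11*c^5 - 35*c^4 + 2*c^3 + 156*c^2 - 183*c - 2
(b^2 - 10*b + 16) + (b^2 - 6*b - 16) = 2*b^2 - 16*b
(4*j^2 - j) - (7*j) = 4*j^2 - 8*j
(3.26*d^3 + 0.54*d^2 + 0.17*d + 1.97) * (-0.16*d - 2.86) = -0.5216*d^4 - 9.41*d^3 - 1.5716*d^2 - 0.8014*d - 5.6342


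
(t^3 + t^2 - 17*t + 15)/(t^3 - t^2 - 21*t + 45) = (t - 1)/(t - 3)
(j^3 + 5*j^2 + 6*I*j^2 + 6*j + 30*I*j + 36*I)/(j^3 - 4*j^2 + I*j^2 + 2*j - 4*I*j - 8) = (j^3 + j^2*(5 + 6*I) + j*(6 + 30*I) + 36*I)/(j^3 + j^2*(-4 + I) + j*(2 - 4*I) - 8)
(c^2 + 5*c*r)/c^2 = (c + 5*r)/c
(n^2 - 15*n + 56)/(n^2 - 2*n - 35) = (n - 8)/(n + 5)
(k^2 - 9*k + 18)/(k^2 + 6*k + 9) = (k^2 - 9*k + 18)/(k^2 + 6*k + 9)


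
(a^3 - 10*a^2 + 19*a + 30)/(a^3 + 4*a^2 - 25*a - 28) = (a^2 - 11*a + 30)/(a^2 + 3*a - 28)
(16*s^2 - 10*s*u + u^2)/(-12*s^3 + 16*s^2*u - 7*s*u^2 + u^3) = (-8*s + u)/(6*s^2 - 5*s*u + u^2)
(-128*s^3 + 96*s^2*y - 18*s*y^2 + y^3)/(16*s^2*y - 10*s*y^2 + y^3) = (-8*s + y)/y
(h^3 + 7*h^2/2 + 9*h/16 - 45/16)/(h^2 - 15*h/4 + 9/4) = (4*h^2 + 17*h + 15)/(4*(h - 3))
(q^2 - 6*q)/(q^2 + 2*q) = (q - 6)/(q + 2)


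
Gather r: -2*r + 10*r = 8*r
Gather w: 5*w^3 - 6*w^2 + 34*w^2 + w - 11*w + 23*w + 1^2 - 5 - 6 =5*w^3 + 28*w^2 + 13*w - 10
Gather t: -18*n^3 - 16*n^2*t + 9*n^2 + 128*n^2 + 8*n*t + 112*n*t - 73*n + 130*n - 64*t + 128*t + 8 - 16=-18*n^3 + 137*n^2 + 57*n + t*(-16*n^2 + 120*n + 64) - 8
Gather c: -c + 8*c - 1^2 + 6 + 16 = 7*c + 21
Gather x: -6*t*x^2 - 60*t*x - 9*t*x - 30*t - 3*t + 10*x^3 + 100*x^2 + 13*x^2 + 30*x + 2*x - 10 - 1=-33*t + 10*x^3 + x^2*(113 - 6*t) + x*(32 - 69*t) - 11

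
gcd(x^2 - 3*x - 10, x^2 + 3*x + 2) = x + 2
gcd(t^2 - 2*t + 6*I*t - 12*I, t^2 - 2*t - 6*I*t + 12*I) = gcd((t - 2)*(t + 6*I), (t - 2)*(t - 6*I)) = t - 2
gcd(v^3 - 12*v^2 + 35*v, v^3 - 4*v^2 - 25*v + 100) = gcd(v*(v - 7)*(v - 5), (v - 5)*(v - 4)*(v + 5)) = v - 5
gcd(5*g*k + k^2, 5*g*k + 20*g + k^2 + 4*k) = 5*g + k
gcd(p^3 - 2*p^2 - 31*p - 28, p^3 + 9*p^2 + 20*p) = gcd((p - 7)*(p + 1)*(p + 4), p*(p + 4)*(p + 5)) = p + 4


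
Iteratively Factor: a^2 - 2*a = (a)*(a - 2)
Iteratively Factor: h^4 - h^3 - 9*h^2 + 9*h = (h - 1)*(h^3 - 9*h) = (h - 3)*(h - 1)*(h^2 + 3*h) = (h - 3)*(h - 1)*(h + 3)*(h)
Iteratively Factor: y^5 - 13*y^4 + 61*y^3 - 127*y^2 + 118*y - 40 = (y - 4)*(y^4 - 9*y^3 + 25*y^2 - 27*y + 10) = (y - 4)*(y - 2)*(y^3 - 7*y^2 + 11*y - 5) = (y - 4)*(y - 2)*(y - 1)*(y^2 - 6*y + 5) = (y - 5)*(y - 4)*(y - 2)*(y - 1)*(y - 1)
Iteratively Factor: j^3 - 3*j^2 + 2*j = (j)*(j^2 - 3*j + 2) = j*(j - 1)*(j - 2)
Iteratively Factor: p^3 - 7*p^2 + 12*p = (p)*(p^2 - 7*p + 12) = p*(p - 4)*(p - 3)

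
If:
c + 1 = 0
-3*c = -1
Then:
No Solution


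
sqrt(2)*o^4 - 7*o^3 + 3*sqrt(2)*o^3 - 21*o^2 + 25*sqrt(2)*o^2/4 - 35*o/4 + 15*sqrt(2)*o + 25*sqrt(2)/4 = (o + 5/2)*(o - 5*sqrt(2)/2)*(o - sqrt(2))*(sqrt(2)*o + sqrt(2)/2)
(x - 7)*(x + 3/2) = x^2 - 11*x/2 - 21/2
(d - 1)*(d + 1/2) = d^2 - d/2 - 1/2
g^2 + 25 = (g - 5*I)*(g + 5*I)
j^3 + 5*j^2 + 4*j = j*(j + 1)*(j + 4)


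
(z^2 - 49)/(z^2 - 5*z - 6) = (49 - z^2)/(-z^2 + 5*z + 6)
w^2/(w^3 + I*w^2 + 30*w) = w/(w^2 + I*w + 30)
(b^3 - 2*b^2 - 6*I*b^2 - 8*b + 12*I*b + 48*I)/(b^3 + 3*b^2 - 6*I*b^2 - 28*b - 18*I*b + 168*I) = (b + 2)/(b + 7)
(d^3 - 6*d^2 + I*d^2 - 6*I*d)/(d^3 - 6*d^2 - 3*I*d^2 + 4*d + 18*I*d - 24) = d/(d - 4*I)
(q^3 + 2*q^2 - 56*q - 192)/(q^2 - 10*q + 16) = (q^2 + 10*q + 24)/(q - 2)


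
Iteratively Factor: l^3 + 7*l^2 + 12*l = (l + 3)*(l^2 + 4*l) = l*(l + 3)*(l + 4)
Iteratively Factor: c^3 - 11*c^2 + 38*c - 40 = (c - 5)*(c^2 - 6*c + 8) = (c - 5)*(c - 4)*(c - 2)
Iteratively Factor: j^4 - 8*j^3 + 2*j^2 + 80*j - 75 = (j - 1)*(j^3 - 7*j^2 - 5*j + 75) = (j - 5)*(j - 1)*(j^2 - 2*j - 15) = (j - 5)^2*(j - 1)*(j + 3)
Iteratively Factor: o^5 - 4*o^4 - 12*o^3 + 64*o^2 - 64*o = (o - 2)*(o^4 - 2*o^3 - 16*o^2 + 32*o) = (o - 4)*(o - 2)*(o^3 + 2*o^2 - 8*o) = (o - 4)*(o - 2)*(o + 4)*(o^2 - 2*o) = o*(o - 4)*(o - 2)*(o + 4)*(o - 2)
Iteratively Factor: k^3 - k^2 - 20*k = (k - 5)*(k^2 + 4*k) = k*(k - 5)*(k + 4)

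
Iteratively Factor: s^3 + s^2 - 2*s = (s)*(s^2 + s - 2) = s*(s + 2)*(s - 1)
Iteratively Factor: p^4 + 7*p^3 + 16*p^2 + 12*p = (p + 3)*(p^3 + 4*p^2 + 4*p) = (p + 2)*(p + 3)*(p^2 + 2*p) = (p + 2)^2*(p + 3)*(p)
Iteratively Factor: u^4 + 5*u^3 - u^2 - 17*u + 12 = (u + 4)*(u^3 + u^2 - 5*u + 3) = (u - 1)*(u + 4)*(u^2 + 2*u - 3) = (u - 1)*(u + 3)*(u + 4)*(u - 1)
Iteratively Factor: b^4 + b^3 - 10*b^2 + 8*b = (b)*(b^3 + b^2 - 10*b + 8) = b*(b - 2)*(b^2 + 3*b - 4) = b*(b - 2)*(b - 1)*(b + 4)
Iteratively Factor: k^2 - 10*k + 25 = (k - 5)*(k - 5)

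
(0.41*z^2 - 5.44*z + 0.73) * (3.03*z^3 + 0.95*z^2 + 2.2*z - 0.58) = 1.2423*z^5 - 16.0937*z^4 - 2.0541*z^3 - 11.5123*z^2 + 4.7612*z - 0.4234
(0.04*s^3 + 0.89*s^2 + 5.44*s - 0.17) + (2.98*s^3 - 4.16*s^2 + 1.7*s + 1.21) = 3.02*s^3 - 3.27*s^2 + 7.14*s + 1.04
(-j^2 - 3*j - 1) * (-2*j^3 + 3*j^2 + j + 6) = 2*j^5 + 3*j^4 - 8*j^3 - 12*j^2 - 19*j - 6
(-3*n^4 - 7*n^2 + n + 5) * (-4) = 12*n^4 + 28*n^2 - 4*n - 20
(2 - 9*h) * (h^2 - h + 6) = -9*h^3 + 11*h^2 - 56*h + 12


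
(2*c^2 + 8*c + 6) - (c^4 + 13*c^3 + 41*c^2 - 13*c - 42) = -c^4 - 13*c^3 - 39*c^2 + 21*c + 48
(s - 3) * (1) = s - 3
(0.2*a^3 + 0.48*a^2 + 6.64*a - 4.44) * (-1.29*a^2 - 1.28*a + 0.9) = -0.258*a^5 - 0.8752*a^4 - 9.0*a^3 - 2.3396*a^2 + 11.6592*a - 3.996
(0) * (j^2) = 0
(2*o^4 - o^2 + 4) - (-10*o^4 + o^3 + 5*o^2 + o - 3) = 12*o^4 - o^3 - 6*o^2 - o + 7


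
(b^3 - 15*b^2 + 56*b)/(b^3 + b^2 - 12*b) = (b^2 - 15*b + 56)/(b^2 + b - 12)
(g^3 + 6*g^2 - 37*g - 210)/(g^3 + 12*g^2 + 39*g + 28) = (g^2 - g - 30)/(g^2 + 5*g + 4)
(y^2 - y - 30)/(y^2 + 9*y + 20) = (y - 6)/(y + 4)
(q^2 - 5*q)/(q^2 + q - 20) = q*(q - 5)/(q^2 + q - 20)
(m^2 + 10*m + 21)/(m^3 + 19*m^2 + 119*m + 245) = (m + 3)/(m^2 + 12*m + 35)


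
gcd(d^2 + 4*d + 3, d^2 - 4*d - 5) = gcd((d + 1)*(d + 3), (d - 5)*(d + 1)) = d + 1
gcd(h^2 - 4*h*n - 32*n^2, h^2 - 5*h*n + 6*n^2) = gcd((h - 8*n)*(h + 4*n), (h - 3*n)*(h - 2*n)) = 1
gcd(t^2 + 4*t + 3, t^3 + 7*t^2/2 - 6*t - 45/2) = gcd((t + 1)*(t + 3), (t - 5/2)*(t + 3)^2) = t + 3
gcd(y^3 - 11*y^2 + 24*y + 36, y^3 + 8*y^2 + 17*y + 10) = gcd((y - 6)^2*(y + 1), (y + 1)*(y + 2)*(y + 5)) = y + 1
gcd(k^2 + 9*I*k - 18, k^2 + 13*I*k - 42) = k + 6*I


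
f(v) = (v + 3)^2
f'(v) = 2*v + 6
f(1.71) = 22.18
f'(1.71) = 9.42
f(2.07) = 25.70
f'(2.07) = 10.14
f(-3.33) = 0.11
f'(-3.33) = -0.66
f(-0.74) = 5.11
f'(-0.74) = 4.52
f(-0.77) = 4.97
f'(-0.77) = 4.46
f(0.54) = 12.53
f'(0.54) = 7.08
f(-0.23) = 7.67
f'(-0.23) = 5.54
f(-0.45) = 6.50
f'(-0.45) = 5.10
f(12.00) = 225.00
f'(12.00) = 30.00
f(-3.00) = 0.00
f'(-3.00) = 0.00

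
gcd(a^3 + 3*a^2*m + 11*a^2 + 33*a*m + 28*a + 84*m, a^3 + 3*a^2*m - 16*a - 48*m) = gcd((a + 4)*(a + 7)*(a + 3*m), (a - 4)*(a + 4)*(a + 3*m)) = a^2 + 3*a*m + 4*a + 12*m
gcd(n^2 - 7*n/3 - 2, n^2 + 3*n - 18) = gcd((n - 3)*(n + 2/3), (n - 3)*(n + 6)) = n - 3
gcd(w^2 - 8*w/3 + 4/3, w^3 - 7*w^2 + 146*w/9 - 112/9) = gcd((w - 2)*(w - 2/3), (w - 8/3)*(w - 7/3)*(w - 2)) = w - 2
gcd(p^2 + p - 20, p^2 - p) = 1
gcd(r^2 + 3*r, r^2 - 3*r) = r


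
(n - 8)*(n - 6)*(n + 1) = n^3 - 13*n^2 + 34*n + 48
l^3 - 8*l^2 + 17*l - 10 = (l - 5)*(l - 2)*(l - 1)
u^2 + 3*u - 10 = (u - 2)*(u + 5)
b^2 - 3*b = b*(b - 3)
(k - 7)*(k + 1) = k^2 - 6*k - 7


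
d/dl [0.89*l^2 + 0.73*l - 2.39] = 1.78*l + 0.73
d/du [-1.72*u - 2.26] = -1.72000000000000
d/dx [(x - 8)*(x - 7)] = 2*x - 15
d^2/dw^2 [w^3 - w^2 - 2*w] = 6*w - 2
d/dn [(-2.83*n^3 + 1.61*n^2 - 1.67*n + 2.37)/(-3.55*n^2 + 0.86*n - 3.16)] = (10.0465*n^4 - 4.8676*n^3 + 22.2845*n^2 + 6.6518*n + 3.239)/(12.6025*n^4 - 6.106*n^3 + 23.1756*n^2 - 5.4352*n + 9.9856)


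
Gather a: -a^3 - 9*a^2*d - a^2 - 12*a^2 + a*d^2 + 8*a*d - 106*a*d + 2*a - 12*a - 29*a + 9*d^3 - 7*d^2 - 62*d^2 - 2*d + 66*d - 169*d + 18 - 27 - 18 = -a^3 + a^2*(-9*d - 13) + a*(d^2 - 98*d - 39) + 9*d^3 - 69*d^2 - 105*d - 27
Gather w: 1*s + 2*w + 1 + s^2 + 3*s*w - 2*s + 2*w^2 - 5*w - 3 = s^2 - s + 2*w^2 + w*(3*s - 3) - 2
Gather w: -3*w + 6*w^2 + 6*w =6*w^2 + 3*w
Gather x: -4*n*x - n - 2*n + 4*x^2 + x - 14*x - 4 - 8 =-3*n + 4*x^2 + x*(-4*n - 13) - 12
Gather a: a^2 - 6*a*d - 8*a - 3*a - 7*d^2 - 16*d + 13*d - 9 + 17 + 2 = a^2 + a*(-6*d - 11) - 7*d^2 - 3*d + 10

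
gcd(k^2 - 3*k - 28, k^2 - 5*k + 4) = 1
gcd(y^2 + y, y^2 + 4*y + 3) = y + 1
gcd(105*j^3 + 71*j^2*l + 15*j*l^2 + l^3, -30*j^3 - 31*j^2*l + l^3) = 5*j + l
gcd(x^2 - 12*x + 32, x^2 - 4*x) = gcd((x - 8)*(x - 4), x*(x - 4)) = x - 4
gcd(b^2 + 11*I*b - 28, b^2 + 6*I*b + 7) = b + 7*I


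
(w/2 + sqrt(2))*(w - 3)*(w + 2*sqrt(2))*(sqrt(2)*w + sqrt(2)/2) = sqrt(2)*w^4/2 - 5*sqrt(2)*w^3/4 + 4*w^3 - 10*w^2 + 13*sqrt(2)*w^2/4 - 10*sqrt(2)*w - 6*w - 6*sqrt(2)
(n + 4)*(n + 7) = n^2 + 11*n + 28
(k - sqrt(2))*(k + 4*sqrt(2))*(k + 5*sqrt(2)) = k^3 + 8*sqrt(2)*k^2 + 22*k - 40*sqrt(2)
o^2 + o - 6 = (o - 2)*(o + 3)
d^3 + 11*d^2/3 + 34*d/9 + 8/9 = (d + 1/3)*(d + 4/3)*(d + 2)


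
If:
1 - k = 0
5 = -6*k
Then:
No Solution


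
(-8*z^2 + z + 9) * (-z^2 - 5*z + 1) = 8*z^4 + 39*z^3 - 22*z^2 - 44*z + 9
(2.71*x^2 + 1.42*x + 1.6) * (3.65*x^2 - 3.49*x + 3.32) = 9.8915*x^4 - 4.2749*x^3 + 9.8814*x^2 - 0.869600000000001*x + 5.312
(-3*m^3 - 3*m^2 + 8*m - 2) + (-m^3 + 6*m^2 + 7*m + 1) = -4*m^3 + 3*m^2 + 15*m - 1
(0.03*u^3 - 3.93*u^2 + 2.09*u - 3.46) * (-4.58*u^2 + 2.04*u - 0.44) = -0.1374*u^5 + 18.0606*u^4 - 17.6026*u^3 + 21.8396*u^2 - 7.978*u + 1.5224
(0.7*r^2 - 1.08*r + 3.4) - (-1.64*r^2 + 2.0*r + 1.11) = 2.34*r^2 - 3.08*r + 2.29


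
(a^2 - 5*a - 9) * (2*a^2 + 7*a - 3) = 2*a^4 - 3*a^3 - 56*a^2 - 48*a + 27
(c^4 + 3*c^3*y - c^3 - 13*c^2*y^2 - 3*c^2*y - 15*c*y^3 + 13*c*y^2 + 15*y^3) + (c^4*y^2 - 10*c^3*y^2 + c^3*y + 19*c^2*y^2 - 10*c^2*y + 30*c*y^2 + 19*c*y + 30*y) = c^4*y^2 + c^4 - 10*c^3*y^2 + 4*c^3*y - c^3 + 6*c^2*y^2 - 13*c^2*y - 15*c*y^3 + 43*c*y^2 + 19*c*y + 15*y^3 + 30*y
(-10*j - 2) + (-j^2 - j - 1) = -j^2 - 11*j - 3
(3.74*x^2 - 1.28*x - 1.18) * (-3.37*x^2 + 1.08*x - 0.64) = -12.6038*x^4 + 8.3528*x^3 + 0.2006*x^2 - 0.4552*x + 0.7552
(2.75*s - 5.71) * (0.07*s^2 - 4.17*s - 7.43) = 0.1925*s^3 - 11.8672*s^2 + 3.3782*s + 42.4253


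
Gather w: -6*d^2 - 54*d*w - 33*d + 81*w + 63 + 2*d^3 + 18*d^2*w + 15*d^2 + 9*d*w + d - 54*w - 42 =2*d^3 + 9*d^2 - 32*d + w*(18*d^2 - 45*d + 27) + 21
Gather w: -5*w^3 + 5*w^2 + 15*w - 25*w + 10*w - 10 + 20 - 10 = -5*w^3 + 5*w^2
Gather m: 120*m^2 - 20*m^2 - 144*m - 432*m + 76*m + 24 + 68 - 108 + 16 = 100*m^2 - 500*m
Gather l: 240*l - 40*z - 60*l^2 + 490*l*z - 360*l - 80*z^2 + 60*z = -60*l^2 + l*(490*z - 120) - 80*z^2 + 20*z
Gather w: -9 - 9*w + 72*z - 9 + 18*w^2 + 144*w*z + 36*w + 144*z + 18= 18*w^2 + w*(144*z + 27) + 216*z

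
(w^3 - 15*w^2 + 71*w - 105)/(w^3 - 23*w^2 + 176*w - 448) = (w^2 - 8*w + 15)/(w^2 - 16*w + 64)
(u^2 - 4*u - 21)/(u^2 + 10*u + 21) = (u - 7)/(u + 7)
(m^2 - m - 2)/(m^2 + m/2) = 2*(m^2 - m - 2)/(m*(2*m + 1))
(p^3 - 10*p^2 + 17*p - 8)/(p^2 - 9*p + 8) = p - 1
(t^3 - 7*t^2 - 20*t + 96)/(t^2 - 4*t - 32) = t - 3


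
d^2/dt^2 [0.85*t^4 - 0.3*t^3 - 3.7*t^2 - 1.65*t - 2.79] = 10.2*t^2 - 1.8*t - 7.4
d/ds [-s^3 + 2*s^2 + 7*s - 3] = -3*s^2 + 4*s + 7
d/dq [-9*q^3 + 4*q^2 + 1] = q*(8 - 27*q)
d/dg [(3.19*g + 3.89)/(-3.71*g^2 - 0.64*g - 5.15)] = (11.8349*g^2 + 28.8638*g - 13.9389)/(13.7641*g^4 + 4.7488*g^3 + 38.6226*g^2 + 6.592*g + 26.5225)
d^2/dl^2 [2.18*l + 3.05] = 0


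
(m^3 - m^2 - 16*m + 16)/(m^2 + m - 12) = (m^2 - 5*m + 4)/(m - 3)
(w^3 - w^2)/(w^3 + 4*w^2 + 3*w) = w*(w - 1)/(w^2 + 4*w + 3)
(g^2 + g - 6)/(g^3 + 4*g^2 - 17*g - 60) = (g - 2)/(g^2 + g - 20)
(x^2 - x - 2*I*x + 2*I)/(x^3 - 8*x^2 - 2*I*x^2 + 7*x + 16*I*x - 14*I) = 1/(x - 7)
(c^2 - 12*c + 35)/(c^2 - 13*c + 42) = (c - 5)/(c - 6)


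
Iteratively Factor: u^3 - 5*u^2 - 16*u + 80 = (u + 4)*(u^2 - 9*u + 20) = (u - 5)*(u + 4)*(u - 4)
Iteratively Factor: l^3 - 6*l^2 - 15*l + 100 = (l + 4)*(l^2 - 10*l + 25) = (l - 5)*(l + 4)*(l - 5)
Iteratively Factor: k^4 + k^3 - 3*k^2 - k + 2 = (k - 1)*(k^3 + 2*k^2 - k - 2) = (k - 1)^2*(k^2 + 3*k + 2) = (k - 1)^2*(k + 1)*(k + 2)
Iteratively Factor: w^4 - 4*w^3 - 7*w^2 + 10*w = (w - 5)*(w^3 + w^2 - 2*w) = w*(w - 5)*(w^2 + w - 2) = w*(w - 5)*(w - 1)*(w + 2)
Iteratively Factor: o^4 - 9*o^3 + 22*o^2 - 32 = (o - 4)*(o^3 - 5*o^2 + 2*o + 8) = (o - 4)*(o - 2)*(o^2 - 3*o - 4) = (o - 4)*(o - 2)*(o + 1)*(o - 4)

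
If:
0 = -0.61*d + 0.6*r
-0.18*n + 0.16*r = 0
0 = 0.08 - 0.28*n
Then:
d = 0.32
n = 0.29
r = 0.32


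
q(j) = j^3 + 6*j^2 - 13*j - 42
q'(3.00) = 50.00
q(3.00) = 0.00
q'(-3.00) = -22.00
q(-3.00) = 24.00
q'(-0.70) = -19.93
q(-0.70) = -30.30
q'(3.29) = 58.95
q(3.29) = 15.79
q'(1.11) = 4.02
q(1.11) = -47.67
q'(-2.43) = -24.45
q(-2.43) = 10.67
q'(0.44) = -7.14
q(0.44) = -46.47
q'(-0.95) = -21.69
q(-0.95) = -25.09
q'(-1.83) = -24.91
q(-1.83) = -4.25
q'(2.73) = 42.12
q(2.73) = -12.43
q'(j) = 3*j^2 + 12*j - 13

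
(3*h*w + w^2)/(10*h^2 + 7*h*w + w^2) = w*(3*h + w)/(10*h^2 + 7*h*w + w^2)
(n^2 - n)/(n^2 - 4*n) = (n - 1)/(n - 4)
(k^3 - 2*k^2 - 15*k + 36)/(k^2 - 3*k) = k + 1 - 12/k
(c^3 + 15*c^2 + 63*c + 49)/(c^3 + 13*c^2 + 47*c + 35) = (c + 7)/(c + 5)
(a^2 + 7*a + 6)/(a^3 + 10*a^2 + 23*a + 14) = (a + 6)/(a^2 + 9*a + 14)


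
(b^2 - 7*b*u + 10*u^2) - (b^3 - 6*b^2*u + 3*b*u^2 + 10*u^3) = -b^3 + 6*b^2*u + b^2 - 3*b*u^2 - 7*b*u - 10*u^3 + 10*u^2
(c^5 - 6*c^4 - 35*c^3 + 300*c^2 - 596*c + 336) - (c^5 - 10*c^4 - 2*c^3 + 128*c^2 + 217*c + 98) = 4*c^4 - 33*c^3 + 172*c^2 - 813*c + 238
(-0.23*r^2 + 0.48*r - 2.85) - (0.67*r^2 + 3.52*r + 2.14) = -0.9*r^2 - 3.04*r - 4.99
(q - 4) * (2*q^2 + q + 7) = 2*q^3 - 7*q^2 + 3*q - 28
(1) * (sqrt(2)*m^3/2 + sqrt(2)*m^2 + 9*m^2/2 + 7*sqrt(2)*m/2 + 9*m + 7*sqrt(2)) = sqrt(2)*m^3/2 + sqrt(2)*m^2 + 9*m^2/2 + 7*sqrt(2)*m/2 + 9*m + 7*sqrt(2)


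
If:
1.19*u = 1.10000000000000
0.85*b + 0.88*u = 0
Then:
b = -0.96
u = 0.92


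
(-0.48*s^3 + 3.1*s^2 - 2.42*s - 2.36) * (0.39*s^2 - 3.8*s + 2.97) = -0.1872*s^5 + 3.033*s^4 - 14.1494*s^3 + 17.4826*s^2 + 1.7806*s - 7.0092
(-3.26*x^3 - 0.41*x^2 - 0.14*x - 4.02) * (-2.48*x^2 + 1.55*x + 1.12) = 8.0848*x^5 - 4.0362*x^4 - 3.9395*x^3 + 9.2934*x^2 - 6.3878*x - 4.5024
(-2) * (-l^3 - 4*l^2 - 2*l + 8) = 2*l^3 + 8*l^2 + 4*l - 16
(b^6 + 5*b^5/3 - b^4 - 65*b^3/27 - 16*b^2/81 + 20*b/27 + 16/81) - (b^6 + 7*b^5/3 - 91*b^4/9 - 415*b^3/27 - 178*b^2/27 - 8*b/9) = -2*b^5/3 + 82*b^4/9 + 350*b^3/27 + 518*b^2/81 + 44*b/27 + 16/81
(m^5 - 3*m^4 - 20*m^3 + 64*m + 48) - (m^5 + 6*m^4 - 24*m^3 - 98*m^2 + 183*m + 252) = -9*m^4 + 4*m^3 + 98*m^2 - 119*m - 204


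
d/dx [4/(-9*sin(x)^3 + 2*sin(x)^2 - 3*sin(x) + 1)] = 4*(27*sin(x)^2 - 4*sin(x) + 3)*cos(x)/(9*sin(x)^3 - 2*sin(x)^2 + 3*sin(x) - 1)^2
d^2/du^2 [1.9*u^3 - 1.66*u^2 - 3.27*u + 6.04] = 11.4*u - 3.32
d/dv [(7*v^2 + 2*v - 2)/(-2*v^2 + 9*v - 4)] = (67*v^2 - 64*v + 10)/(4*v^4 - 36*v^3 + 97*v^2 - 72*v + 16)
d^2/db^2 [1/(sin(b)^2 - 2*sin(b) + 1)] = -(4*sin(b) + 6)/(sin(b) - 1)^3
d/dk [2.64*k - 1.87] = 2.64000000000000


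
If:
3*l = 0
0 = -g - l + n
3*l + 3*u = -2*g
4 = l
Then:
No Solution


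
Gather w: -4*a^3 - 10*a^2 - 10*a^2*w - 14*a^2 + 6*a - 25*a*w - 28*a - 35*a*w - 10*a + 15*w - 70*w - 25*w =-4*a^3 - 24*a^2 - 32*a + w*(-10*a^2 - 60*a - 80)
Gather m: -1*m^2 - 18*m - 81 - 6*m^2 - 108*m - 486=-7*m^2 - 126*m - 567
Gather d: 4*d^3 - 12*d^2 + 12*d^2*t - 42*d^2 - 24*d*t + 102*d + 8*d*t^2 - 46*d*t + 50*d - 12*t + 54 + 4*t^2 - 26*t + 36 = 4*d^3 + d^2*(12*t - 54) + d*(8*t^2 - 70*t + 152) + 4*t^2 - 38*t + 90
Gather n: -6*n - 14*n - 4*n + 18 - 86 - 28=-24*n - 96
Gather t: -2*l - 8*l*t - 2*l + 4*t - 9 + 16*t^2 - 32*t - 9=-4*l + 16*t^2 + t*(-8*l - 28) - 18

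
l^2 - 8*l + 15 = (l - 5)*(l - 3)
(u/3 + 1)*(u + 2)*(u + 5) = u^3/3 + 10*u^2/3 + 31*u/3 + 10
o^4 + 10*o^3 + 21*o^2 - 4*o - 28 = (o - 1)*(o + 2)^2*(o + 7)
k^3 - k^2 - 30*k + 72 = (k - 4)*(k - 3)*(k + 6)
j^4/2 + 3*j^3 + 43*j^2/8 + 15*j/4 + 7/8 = (j/2 + 1/2)*(j + 1/2)*(j + 1)*(j + 7/2)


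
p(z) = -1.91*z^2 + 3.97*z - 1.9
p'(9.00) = -30.41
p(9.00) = -120.88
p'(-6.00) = 26.89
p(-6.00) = -94.48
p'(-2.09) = 11.95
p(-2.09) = -18.54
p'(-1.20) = 8.55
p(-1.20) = -9.41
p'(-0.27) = 5.00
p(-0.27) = -3.11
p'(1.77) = -2.79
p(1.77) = -0.86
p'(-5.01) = 23.11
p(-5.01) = -69.73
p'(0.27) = 2.94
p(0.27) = -0.97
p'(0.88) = 0.61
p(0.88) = 0.11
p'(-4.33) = 20.51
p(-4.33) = -54.90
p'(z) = 3.97 - 3.82*z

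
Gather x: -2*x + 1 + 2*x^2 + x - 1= 2*x^2 - x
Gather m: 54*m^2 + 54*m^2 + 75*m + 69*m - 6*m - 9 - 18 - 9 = 108*m^2 + 138*m - 36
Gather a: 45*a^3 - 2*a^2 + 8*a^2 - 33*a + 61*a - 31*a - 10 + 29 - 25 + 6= 45*a^3 + 6*a^2 - 3*a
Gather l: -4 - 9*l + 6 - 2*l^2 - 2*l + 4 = -2*l^2 - 11*l + 6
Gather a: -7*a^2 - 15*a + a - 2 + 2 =-7*a^2 - 14*a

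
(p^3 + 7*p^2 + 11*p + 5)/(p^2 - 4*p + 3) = (p^3 + 7*p^2 + 11*p + 5)/(p^2 - 4*p + 3)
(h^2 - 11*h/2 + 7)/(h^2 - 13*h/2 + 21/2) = (h - 2)/(h - 3)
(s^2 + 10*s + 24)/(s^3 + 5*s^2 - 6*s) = (s + 4)/(s*(s - 1))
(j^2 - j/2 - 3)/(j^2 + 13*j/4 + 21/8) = 4*(j - 2)/(4*j + 7)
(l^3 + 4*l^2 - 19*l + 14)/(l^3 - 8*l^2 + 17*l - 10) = (l + 7)/(l - 5)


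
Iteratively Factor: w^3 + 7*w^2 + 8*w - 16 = (w + 4)*(w^2 + 3*w - 4) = (w + 4)^2*(w - 1)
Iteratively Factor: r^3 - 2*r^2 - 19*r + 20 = (r + 4)*(r^2 - 6*r + 5) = (r - 1)*(r + 4)*(r - 5)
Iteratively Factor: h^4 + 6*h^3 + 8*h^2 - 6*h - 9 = (h + 1)*(h^3 + 5*h^2 + 3*h - 9) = (h + 1)*(h + 3)*(h^2 + 2*h - 3) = (h + 1)*(h + 3)^2*(h - 1)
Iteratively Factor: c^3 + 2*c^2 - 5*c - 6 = (c + 3)*(c^2 - c - 2) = (c - 2)*(c + 3)*(c + 1)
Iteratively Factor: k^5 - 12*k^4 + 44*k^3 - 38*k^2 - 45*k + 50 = (k - 2)*(k^4 - 10*k^3 + 24*k^2 + 10*k - 25) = (k - 5)*(k - 2)*(k^3 - 5*k^2 - k + 5) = (k - 5)*(k - 2)*(k - 1)*(k^2 - 4*k - 5) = (k - 5)*(k - 2)*(k - 1)*(k + 1)*(k - 5)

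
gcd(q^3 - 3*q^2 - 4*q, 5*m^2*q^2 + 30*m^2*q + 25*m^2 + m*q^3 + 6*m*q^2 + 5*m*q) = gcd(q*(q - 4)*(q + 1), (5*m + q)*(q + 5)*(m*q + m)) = q + 1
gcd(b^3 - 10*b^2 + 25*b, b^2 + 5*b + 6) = 1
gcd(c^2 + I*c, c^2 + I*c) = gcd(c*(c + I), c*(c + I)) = c^2 + I*c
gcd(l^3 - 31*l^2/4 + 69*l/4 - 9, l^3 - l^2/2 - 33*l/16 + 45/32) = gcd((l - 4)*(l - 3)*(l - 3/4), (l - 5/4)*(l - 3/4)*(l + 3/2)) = l - 3/4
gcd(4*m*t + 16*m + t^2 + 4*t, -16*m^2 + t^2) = 4*m + t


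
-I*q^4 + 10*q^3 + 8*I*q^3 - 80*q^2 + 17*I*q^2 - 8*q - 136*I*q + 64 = (q - 8)*(q + I)*(q + 8*I)*(-I*q + 1)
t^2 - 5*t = t*(t - 5)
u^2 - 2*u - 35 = (u - 7)*(u + 5)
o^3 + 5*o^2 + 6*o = o*(o + 2)*(o + 3)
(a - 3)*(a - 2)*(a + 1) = a^3 - 4*a^2 + a + 6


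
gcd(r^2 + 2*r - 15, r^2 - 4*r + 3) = r - 3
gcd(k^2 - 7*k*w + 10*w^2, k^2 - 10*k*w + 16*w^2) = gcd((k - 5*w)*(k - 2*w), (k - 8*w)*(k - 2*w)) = -k + 2*w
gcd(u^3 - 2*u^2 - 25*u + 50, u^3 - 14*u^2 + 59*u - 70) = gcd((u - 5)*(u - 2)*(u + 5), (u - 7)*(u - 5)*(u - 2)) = u^2 - 7*u + 10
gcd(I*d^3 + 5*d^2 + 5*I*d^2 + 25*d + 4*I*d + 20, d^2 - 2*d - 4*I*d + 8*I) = 1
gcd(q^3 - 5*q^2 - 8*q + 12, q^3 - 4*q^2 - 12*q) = q^2 - 4*q - 12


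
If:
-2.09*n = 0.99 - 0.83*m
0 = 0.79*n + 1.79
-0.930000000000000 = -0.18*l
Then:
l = 5.17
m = -4.51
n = -2.27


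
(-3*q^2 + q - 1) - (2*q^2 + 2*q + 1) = -5*q^2 - q - 2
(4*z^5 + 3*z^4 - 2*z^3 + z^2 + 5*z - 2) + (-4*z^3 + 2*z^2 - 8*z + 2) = 4*z^5 + 3*z^4 - 6*z^3 + 3*z^2 - 3*z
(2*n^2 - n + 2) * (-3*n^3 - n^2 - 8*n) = -6*n^5 + n^4 - 21*n^3 + 6*n^2 - 16*n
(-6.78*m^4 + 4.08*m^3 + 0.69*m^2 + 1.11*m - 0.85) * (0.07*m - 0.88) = -0.4746*m^5 + 6.252*m^4 - 3.5421*m^3 - 0.5295*m^2 - 1.0363*m + 0.748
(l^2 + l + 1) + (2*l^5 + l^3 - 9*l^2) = 2*l^5 + l^3 - 8*l^2 + l + 1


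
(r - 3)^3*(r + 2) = r^4 - 7*r^3 + 9*r^2 + 27*r - 54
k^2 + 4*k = k*(k + 4)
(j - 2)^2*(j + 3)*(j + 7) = j^4 + 6*j^3 - 15*j^2 - 44*j + 84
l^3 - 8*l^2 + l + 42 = (l - 7)*(l - 3)*(l + 2)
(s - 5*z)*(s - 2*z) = s^2 - 7*s*z + 10*z^2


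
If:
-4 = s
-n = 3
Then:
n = -3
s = -4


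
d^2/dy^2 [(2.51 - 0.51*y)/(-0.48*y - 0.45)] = -1.376928/(0.48*y + 0.45)^3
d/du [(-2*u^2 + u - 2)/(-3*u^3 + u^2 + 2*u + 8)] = (-6*u^4 + 6*u^3 - 23*u^2 - 28*u + 12)/(9*u^6 - 6*u^5 - 11*u^4 - 44*u^3 + 20*u^2 + 32*u + 64)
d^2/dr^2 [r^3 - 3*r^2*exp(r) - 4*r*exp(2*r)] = -3*r^2*exp(r) - 16*r*exp(2*r) - 12*r*exp(r) + 6*r - 16*exp(2*r) - 6*exp(r)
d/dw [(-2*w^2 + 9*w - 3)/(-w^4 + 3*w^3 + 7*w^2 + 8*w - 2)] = (-4*w^5 + 33*w^4 - 66*w^3 - 52*w^2 + 50*w + 6)/(w^8 - 6*w^7 - 5*w^6 + 26*w^5 + 101*w^4 + 100*w^3 + 36*w^2 - 32*w + 4)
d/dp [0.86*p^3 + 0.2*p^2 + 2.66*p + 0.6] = 2.58*p^2 + 0.4*p + 2.66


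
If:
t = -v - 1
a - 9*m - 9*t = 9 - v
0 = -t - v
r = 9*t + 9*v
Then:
No Solution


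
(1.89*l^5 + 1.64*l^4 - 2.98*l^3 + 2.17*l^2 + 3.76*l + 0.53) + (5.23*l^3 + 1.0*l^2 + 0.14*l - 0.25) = 1.89*l^5 + 1.64*l^4 + 2.25*l^3 + 3.17*l^2 + 3.9*l + 0.28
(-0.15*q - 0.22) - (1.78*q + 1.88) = -1.93*q - 2.1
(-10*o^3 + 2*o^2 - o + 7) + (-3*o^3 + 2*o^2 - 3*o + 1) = -13*o^3 + 4*o^2 - 4*o + 8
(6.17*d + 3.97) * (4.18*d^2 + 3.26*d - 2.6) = 25.7906*d^3 + 36.7088*d^2 - 3.0998*d - 10.322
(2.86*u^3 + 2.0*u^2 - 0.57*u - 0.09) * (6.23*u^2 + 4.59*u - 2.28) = 17.8178*u^5 + 25.5874*u^4 - 0.8919*u^3 - 7.737*u^2 + 0.8865*u + 0.2052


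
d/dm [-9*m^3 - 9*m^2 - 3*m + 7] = -27*m^2 - 18*m - 3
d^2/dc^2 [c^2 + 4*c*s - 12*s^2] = 2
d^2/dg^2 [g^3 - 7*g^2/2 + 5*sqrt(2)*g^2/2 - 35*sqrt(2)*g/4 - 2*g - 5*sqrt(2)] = 6*g - 7 + 5*sqrt(2)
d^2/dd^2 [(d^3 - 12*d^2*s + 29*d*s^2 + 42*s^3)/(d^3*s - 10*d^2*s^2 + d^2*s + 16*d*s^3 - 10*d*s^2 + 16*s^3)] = 2*(3*(d - 4*s)*(d^3 - 10*d^2*s + d^2 + 16*d*s^2 - 10*d*s + 16*s^2)^2 - ((3*d - 10*s + 1)*(d^3 - 12*d^2*s + 29*d*s^2 + 42*s^3) + (3*d^2 - 24*d*s + 29*s^2)*(3*d^2 - 20*d*s + 2*d + 16*s^2 - 10*s))*(d^3 - 10*d^2*s + d^2 + 16*d*s^2 - 10*d*s + 16*s^2) + (d^3 - 12*d^2*s + 29*d*s^2 + 42*s^3)*(3*d^2 - 20*d*s + 2*d + 16*s^2 - 10*s)^2)/(s*(d^3 - 10*d^2*s + d^2 + 16*d*s^2 - 10*d*s + 16*s^2)^3)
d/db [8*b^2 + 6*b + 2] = 16*b + 6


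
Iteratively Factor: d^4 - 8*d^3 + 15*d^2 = (d - 3)*(d^3 - 5*d^2) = (d - 5)*(d - 3)*(d^2) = d*(d - 5)*(d - 3)*(d)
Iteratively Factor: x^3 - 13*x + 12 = (x - 1)*(x^2 + x - 12) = (x - 3)*(x - 1)*(x + 4)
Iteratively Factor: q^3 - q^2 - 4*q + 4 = (q - 2)*(q^2 + q - 2) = (q - 2)*(q - 1)*(q + 2)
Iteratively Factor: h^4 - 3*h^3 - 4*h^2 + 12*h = (h - 3)*(h^3 - 4*h) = h*(h - 3)*(h^2 - 4) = h*(h - 3)*(h - 2)*(h + 2)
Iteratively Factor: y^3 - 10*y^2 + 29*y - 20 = (y - 5)*(y^2 - 5*y + 4) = (y - 5)*(y - 4)*(y - 1)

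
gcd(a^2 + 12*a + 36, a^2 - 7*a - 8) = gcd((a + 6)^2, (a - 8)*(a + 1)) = 1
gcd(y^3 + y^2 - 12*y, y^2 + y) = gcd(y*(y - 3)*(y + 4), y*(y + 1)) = y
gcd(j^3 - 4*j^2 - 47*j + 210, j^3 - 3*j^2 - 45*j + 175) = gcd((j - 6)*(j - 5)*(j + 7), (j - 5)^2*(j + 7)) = j^2 + 2*j - 35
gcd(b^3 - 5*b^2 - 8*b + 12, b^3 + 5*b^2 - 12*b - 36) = b + 2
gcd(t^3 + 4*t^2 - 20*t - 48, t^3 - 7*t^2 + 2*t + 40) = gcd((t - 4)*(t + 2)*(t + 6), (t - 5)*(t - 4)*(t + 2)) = t^2 - 2*t - 8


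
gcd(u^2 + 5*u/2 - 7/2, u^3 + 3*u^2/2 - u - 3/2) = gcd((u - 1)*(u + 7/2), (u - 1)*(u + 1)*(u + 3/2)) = u - 1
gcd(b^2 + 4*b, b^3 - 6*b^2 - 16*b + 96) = b + 4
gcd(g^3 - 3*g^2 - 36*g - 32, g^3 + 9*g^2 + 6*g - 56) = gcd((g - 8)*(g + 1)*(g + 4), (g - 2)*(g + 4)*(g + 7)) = g + 4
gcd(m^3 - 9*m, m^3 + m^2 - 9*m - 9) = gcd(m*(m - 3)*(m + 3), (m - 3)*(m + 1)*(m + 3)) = m^2 - 9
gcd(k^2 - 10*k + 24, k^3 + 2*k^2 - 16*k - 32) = k - 4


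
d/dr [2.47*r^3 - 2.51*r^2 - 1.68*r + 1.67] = 7.41*r^2 - 5.02*r - 1.68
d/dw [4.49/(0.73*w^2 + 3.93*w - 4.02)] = (-6.5554*w - 17.6457)/(0.73*w^2 + 3.93*w - 4.02)^2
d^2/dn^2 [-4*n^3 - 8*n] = -24*n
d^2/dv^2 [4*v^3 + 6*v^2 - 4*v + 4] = 24*v + 12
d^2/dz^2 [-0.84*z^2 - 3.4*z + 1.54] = -1.68000000000000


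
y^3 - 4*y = y*(y - 2)*(y + 2)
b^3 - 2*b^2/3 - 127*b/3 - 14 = (b - 7)*(b + 1/3)*(b + 6)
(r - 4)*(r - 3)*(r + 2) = r^3 - 5*r^2 - 2*r + 24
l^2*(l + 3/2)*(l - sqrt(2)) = l^4 - sqrt(2)*l^3 + 3*l^3/2 - 3*sqrt(2)*l^2/2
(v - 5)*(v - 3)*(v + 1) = v^3 - 7*v^2 + 7*v + 15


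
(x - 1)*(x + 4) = x^2 + 3*x - 4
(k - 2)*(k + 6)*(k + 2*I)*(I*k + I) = I*k^4 - 2*k^3 + 5*I*k^3 - 10*k^2 - 8*I*k^2 + 16*k - 12*I*k + 24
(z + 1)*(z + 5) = z^2 + 6*z + 5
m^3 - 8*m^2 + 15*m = m*(m - 5)*(m - 3)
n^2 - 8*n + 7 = (n - 7)*(n - 1)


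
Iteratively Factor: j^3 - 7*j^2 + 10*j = (j)*(j^2 - 7*j + 10) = j*(j - 2)*(j - 5)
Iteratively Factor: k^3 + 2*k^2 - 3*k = (k - 1)*(k^2 + 3*k) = (k - 1)*(k + 3)*(k)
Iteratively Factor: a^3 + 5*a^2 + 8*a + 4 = (a + 2)*(a^2 + 3*a + 2) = (a + 2)^2*(a + 1)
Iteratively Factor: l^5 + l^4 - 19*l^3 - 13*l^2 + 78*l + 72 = (l + 1)*(l^4 - 19*l^2 + 6*l + 72) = (l + 1)*(l + 2)*(l^3 - 2*l^2 - 15*l + 36) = (l - 3)*(l + 1)*(l + 2)*(l^2 + l - 12) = (l - 3)*(l + 1)*(l + 2)*(l + 4)*(l - 3)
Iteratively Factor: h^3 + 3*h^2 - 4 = (h - 1)*(h^2 + 4*h + 4) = (h - 1)*(h + 2)*(h + 2)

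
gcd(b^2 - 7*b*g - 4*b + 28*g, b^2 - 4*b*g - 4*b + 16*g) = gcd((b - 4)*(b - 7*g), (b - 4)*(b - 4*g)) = b - 4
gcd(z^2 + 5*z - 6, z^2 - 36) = z + 6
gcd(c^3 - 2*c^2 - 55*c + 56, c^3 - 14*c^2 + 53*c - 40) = c^2 - 9*c + 8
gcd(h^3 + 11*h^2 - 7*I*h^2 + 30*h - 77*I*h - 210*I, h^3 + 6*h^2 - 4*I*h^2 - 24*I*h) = h + 6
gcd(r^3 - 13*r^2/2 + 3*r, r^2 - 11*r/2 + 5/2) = r - 1/2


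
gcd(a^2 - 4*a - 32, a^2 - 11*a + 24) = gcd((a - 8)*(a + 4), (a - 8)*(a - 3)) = a - 8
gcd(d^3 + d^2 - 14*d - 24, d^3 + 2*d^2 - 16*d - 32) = d^2 - 2*d - 8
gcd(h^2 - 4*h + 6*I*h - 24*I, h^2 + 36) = h + 6*I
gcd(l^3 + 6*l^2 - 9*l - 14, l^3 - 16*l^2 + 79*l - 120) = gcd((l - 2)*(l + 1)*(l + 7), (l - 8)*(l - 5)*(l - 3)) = 1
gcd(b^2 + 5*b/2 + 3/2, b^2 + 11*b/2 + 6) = b + 3/2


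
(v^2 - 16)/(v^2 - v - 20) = (v - 4)/(v - 5)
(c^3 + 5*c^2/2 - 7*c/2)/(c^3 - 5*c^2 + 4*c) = (c + 7/2)/(c - 4)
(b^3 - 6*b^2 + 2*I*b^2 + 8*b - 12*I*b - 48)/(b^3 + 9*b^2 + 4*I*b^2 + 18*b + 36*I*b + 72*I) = (b^2 - 2*b*(3 + I) + 12*I)/(b^2 + 9*b + 18)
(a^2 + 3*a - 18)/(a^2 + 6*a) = (a - 3)/a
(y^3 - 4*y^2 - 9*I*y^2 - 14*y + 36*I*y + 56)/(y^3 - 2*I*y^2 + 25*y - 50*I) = (y^2 - y*(4 + 7*I) + 28*I)/(y^2 + 25)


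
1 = 1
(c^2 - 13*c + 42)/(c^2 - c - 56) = (-c^2 + 13*c - 42)/(-c^2 + c + 56)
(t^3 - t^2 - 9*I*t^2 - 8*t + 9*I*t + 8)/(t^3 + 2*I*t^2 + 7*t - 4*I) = (t^2 - t*(1 + 8*I) + 8*I)/(t^2 + 3*I*t + 4)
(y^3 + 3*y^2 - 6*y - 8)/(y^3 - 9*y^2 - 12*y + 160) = (y^2 - y - 2)/(y^2 - 13*y + 40)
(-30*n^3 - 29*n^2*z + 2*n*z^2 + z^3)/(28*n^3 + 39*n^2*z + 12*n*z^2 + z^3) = (-30*n^2 + n*z + z^2)/(28*n^2 + 11*n*z + z^2)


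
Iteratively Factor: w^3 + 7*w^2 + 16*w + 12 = (w + 2)*(w^2 + 5*w + 6) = (w + 2)^2*(w + 3)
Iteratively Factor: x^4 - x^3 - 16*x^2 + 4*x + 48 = (x - 4)*(x^3 + 3*x^2 - 4*x - 12) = (x - 4)*(x + 2)*(x^2 + x - 6) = (x - 4)*(x + 2)*(x + 3)*(x - 2)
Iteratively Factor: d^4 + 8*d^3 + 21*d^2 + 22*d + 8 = (d + 4)*(d^3 + 4*d^2 + 5*d + 2) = (d + 1)*(d + 4)*(d^2 + 3*d + 2) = (d + 1)*(d + 2)*(d + 4)*(d + 1)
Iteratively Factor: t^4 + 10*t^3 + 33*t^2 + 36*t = (t)*(t^3 + 10*t^2 + 33*t + 36) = t*(t + 4)*(t^2 + 6*t + 9) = t*(t + 3)*(t + 4)*(t + 3)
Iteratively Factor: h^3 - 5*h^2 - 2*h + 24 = (h - 3)*(h^2 - 2*h - 8) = (h - 3)*(h + 2)*(h - 4)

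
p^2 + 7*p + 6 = (p + 1)*(p + 6)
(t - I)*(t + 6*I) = t^2 + 5*I*t + 6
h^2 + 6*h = h*(h + 6)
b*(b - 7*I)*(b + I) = b^3 - 6*I*b^2 + 7*b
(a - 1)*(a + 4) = a^2 + 3*a - 4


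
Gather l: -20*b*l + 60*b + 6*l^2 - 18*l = 60*b + 6*l^2 + l*(-20*b - 18)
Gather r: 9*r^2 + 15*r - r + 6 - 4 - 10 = 9*r^2 + 14*r - 8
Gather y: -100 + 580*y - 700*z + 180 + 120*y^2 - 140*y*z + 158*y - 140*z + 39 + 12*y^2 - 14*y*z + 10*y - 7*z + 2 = 132*y^2 + y*(748 - 154*z) - 847*z + 121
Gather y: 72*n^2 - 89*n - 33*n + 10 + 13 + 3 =72*n^2 - 122*n + 26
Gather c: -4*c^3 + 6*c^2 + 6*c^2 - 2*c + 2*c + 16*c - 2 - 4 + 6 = -4*c^3 + 12*c^2 + 16*c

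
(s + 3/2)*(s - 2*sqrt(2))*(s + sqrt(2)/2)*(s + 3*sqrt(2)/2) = s^4 + 3*s^3/2 - 13*s^2/2 - 39*s/4 - 3*sqrt(2)*s - 9*sqrt(2)/2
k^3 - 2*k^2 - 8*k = k*(k - 4)*(k + 2)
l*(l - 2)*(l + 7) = l^3 + 5*l^2 - 14*l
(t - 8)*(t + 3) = t^2 - 5*t - 24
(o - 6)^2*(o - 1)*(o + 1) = o^4 - 12*o^3 + 35*o^2 + 12*o - 36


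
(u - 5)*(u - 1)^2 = u^3 - 7*u^2 + 11*u - 5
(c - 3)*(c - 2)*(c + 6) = c^3 + c^2 - 24*c + 36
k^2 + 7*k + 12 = (k + 3)*(k + 4)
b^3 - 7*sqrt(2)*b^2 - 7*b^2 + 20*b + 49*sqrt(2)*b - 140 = (b - 7)*(b - 5*sqrt(2))*(b - 2*sqrt(2))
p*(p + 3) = p^2 + 3*p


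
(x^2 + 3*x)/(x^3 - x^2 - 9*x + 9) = x/(x^2 - 4*x + 3)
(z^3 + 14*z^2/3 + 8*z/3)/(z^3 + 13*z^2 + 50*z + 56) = z*(3*z + 2)/(3*(z^2 + 9*z + 14))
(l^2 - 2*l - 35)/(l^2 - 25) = (l - 7)/(l - 5)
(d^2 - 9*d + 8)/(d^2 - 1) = (d - 8)/(d + 1)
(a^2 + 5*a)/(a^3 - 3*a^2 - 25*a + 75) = a/(a^2 - 8*a + 15)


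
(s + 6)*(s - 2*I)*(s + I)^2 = s^4 + 6*s^3 + 3*s^2 + 18*s + 2*I*s + 12*I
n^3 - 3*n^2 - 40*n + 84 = (n - 7)*(n - 2)*(n + 6)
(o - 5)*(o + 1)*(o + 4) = o^3 - 21*o - 20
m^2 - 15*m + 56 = (m - 8)*(m - 7)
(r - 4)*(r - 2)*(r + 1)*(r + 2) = r^4 - 3*r^3 - 8*r^2 + 12*r + 16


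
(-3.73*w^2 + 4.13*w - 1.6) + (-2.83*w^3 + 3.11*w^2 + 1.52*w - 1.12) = -2.83*w^3 - 0.62*w^2 + 5.65*w - 2.72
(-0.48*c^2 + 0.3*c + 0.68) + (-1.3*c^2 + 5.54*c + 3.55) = -1.78*c^2 + 5.84*c + 4.23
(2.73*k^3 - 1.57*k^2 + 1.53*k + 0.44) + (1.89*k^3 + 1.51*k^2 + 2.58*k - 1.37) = 4.62*k^3 - 0.0600000000000001*k^2 + 4.11*k - 0.93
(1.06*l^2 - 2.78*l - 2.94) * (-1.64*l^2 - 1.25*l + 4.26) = -1.7384*l^4 + 3.2342*l^3 + 12.8122*l^2 - 8.1678*l - 12.5244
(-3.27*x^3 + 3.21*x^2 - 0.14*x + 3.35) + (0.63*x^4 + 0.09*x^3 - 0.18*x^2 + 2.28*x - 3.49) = 0.63*x^4 - 3.18*x^3 + 3.03*x^2 + 2.14*x - 0.14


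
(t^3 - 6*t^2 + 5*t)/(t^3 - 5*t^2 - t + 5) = t/(t + 1)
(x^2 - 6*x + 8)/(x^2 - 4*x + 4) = (x - 4)/(x - 2)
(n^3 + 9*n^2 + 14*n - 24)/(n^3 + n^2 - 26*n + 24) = (n + 4)/(n - 4)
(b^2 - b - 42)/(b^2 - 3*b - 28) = (b + 6)/(b + 4)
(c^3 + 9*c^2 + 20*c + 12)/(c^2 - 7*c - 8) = (c^2 + 8*c + 12)/(c - 8)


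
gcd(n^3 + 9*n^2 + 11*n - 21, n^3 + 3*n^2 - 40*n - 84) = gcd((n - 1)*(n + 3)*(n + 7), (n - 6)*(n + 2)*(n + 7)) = n + 7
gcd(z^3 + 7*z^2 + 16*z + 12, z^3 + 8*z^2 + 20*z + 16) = z^2 + 4*z + 4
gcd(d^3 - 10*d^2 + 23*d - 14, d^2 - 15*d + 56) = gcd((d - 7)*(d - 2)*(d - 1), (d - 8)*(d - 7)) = d - 7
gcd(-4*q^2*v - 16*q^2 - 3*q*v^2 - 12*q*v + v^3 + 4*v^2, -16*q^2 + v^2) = 4*q - v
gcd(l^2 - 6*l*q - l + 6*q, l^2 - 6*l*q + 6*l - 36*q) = -l + 6*q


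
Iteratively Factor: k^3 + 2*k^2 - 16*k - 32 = (k + 2)*(k^2 - 16) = (k + 2)*(k + 4)*(k - 4)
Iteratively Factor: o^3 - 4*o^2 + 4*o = (o)*(o^2 - 4*o + 4) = o*(o - 2)*(o - 2)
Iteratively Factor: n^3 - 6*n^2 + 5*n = (n)*(n^2 - 6*n + 5) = n*(n - 5)*(n - 1)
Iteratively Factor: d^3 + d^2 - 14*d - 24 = (d - 4)*(d^2 + 5*d + 6) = (d - 4)*(d + 2)*(d + 3)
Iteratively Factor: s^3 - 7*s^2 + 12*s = (s)*(s^2 - 7*s + 12) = s*(s - 3)*(s - 4)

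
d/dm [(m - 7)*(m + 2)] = 2*m - 5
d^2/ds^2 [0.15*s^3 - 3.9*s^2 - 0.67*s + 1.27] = 0.9*s - 7.8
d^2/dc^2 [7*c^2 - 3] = 14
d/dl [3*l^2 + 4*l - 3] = 6*l + 4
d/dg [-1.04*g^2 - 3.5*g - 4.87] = -2.08*g - 3.5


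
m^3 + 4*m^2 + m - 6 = (m - 1)*(m + 2)*(m + 3)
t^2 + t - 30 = (t - 5)*(t + 6)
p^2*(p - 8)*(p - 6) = p^4 - 14*p^3 + 48*p^2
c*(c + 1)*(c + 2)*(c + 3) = c^4 + 6*c^3 + 11*c^2 + 6*c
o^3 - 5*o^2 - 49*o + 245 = (o - 7)*(o - 5)*(o + 7)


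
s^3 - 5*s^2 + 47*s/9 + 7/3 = (s - 3)*(s - 7/3)*(s + 1/3)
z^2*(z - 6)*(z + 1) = z^4 - 5*z^3 - 6*z^2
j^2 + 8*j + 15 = (j + 3)*(j + 5)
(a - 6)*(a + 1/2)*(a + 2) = a^3 - 7*a^2/2 - 14*a - 6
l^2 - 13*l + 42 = (l - 7)*(l - 6)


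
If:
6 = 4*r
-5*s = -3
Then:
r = 3/2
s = 3/5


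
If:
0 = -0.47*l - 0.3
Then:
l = -0.64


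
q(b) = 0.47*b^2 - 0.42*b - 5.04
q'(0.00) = -0.42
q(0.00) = -5.04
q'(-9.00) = -8.88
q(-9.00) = 36.81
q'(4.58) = 3.89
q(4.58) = 2.90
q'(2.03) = 1.49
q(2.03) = -3.96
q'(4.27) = 3.59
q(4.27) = 1.74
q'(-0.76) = -1.13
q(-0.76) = -4.45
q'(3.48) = 2.85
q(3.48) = -0.81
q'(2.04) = 1.50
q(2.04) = -3.94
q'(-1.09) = -1.44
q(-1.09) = -4.02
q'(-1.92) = -2.22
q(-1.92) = -2.50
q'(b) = 0.94*b - 0.42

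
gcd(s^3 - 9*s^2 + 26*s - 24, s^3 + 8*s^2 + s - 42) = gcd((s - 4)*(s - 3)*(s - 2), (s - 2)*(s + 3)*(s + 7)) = s - 2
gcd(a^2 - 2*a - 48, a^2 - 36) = a + 6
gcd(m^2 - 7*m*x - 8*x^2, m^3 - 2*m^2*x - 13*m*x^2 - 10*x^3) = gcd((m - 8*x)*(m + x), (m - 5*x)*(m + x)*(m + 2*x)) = m + x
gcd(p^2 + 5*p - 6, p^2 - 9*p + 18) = 1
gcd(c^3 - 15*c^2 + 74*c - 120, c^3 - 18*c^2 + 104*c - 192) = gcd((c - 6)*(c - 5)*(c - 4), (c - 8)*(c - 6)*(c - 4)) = c^2 - 10*c + 24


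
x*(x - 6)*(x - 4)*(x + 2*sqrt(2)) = x^4 - 10*x^3 + 2*sqrt(2)*x^3 - 20*sqrt(2)*x^2 + 24*x^2 + 48*sqrt(2)*x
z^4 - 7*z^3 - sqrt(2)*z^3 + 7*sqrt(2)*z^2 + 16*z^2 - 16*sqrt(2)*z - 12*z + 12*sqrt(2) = (z - 3)*(z - 2)^2*(z - sqrt(2))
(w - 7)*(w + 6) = w^2 - w - 42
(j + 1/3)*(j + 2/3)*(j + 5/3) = j^3 + 8*j^2/3 + 17*j/9 + 10/27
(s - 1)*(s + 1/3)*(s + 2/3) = s^3 - 7*s/9 - 2/9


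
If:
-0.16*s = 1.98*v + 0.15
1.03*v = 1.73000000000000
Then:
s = -21.72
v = 1.68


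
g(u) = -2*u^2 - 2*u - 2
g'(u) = -4*u - 2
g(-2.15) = -6.94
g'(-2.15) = 6.60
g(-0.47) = -1.50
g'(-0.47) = -0.12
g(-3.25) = -16.62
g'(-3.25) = 11.00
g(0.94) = -5.65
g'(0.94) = -5.76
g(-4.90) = -40.22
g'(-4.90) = 17.60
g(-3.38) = -18.09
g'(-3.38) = 11.52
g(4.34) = -48.35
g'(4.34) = -19.36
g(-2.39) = -8.64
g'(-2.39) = 7.56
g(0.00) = -2.00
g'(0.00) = -2.00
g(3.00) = -26.00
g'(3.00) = -14.00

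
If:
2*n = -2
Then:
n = -1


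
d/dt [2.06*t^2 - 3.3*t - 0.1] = 4.12*t - 3.3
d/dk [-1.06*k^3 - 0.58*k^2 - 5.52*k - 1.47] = -3.18*k^2 - 1.16*k - 5.52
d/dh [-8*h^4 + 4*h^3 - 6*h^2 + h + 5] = -32*h^3 + 12*h^2 - 12*h + 1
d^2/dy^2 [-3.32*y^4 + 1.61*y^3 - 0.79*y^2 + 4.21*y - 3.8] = -39.84*y^2 + 9.66*y - 1.58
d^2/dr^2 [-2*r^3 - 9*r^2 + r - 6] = -12*r - 18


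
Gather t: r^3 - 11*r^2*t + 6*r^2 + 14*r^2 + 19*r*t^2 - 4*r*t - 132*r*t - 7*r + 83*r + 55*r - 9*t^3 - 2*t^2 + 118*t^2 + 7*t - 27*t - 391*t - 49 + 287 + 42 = r^3 + 20*r^2 + 131*r - 9*t^3 + t^2*(19*r + 116) + t*(-11*r^2 - 136*r - 411) + 280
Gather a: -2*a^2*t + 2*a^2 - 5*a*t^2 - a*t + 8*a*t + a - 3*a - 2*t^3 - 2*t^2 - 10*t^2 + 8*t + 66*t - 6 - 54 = a^2*(2 - 2*t) + a*(-5*t^2 + 7*t - 2) - 2*t^3 - 12*t^2 + 74*t - 60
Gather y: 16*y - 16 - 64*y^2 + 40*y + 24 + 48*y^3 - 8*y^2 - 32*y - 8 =48*y^3 - 72*y^2 + 24*y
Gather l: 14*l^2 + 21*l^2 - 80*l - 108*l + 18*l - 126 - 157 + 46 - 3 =35*l^2 - 170*l - 240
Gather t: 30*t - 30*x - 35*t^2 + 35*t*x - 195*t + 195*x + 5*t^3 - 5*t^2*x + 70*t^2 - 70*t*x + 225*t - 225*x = 5*t^3 + t^2*(35 - 5*x) + t*(60 - 35*x) - 60*x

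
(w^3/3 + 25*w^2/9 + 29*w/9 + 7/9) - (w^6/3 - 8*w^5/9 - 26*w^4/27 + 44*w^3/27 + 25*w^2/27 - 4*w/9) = -w^6/3 + 8*w^5/9 + 26*w^4/27 - 35*w^3/27 + 50*w^2/27 + 11*w/3 + 7/9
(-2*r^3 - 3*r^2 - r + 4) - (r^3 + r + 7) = -3*r^3 - 3*r^2 - 2*r - 3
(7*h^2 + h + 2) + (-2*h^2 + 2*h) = 5*h^2 + 3*h + 2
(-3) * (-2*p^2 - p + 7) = 6*p^2 + 3*p - 21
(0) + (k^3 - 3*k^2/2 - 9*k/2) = k^3 - 3*k^2/2 - 9*k/2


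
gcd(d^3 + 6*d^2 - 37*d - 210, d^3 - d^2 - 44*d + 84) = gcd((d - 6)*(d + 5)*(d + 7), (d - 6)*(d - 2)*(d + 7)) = d^2 + d - 42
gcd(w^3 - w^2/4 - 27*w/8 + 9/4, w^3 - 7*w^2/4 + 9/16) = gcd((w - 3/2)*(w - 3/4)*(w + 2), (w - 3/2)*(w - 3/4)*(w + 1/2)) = w^2 - 9*w/4 + 9/8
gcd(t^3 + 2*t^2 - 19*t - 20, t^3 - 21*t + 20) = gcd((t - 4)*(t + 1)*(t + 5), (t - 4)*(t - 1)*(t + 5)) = t^2 + t - 20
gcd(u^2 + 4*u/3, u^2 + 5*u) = u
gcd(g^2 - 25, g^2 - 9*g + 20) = g - 5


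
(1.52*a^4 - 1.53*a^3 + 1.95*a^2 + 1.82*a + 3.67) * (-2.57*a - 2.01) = -3.9064*a^5 + 0.8769*a^4 - 1.9362*a^3 - 8.5969*a^2 - 13.0901*a - 7.3767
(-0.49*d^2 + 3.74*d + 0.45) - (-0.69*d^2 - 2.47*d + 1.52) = 0.2*d^2 + 6.21*d - 1.07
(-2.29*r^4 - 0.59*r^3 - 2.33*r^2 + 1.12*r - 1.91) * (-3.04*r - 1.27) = 6.9616*r^5 + 4.7019*r^4 + 7.8325*r^3 - 0.4457*r^2 + 4.384*r + 2.4257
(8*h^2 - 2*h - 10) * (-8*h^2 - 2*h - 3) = -64*h^4 + 60*h^2 + 26*h + 30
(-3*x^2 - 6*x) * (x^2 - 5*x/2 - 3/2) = -3*x^4 + 3*x^3/2 + 39*x^2/2 + 9*x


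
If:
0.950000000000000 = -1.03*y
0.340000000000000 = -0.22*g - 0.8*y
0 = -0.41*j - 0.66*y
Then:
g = 1.81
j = 1.48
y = -0.92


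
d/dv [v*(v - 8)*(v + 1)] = 3*v^2 - 14*v - 8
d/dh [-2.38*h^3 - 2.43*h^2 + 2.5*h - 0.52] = -7.14*h^2 - 4.86*h + 2.5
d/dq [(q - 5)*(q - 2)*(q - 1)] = 3*q^2 - 16*q + 17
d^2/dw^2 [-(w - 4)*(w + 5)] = -2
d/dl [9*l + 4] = 9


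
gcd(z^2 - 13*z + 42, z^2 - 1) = 1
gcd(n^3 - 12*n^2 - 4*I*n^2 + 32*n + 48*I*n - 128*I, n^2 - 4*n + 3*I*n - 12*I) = n - 4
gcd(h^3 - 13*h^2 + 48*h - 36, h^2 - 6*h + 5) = h - 1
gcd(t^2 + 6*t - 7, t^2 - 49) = t + 7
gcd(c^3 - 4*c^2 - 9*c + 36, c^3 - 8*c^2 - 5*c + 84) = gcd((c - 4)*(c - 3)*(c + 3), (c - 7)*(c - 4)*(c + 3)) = c^2 - c - 12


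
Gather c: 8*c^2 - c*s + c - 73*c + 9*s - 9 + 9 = 8*c^2 + c*(-s - 72) + 9*s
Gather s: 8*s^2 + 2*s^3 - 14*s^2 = 2*s^3 - 6*s^2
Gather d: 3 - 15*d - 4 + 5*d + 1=-10*d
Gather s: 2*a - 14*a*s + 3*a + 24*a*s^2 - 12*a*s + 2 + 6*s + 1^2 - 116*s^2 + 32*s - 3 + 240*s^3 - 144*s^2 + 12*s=5*a + 240*s^3 + s^2*(24*a - 260) + s*(50 - 26*a)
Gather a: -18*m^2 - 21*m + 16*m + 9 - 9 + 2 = -18*m^2 - 5*m + 2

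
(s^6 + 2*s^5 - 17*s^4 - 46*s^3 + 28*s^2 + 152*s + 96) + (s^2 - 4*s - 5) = s^6 + 2*s^5 - 17*s^4 - 46*s^3 + 29*s^2 + 148*s + 91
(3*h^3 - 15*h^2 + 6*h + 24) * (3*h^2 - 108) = 9*h^5 - 45*h^4 - 306*h^3 + 1692*h^2 - 648*h - 2592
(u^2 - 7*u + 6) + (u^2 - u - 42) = 2*u^2 - 8*u - 36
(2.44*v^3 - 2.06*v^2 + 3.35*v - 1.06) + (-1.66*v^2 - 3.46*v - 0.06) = 2.44*v^3 - 3.72*v^2 - 0.11*v - 1.12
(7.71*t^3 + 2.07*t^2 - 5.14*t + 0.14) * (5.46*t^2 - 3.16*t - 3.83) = 42.0966*t^5 - 13.0614*t^4 - 64.1349*t^3 + 9.0787*t^2 + 19.2438*t - 0.5362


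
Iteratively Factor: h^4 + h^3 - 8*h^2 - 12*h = (h - 3)*(h^3 + 4*h^2 + 4*h) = (h - 3)*(h + 2)*(h^2 + 2*h) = (h - 3)*(h + 2)^2*(h)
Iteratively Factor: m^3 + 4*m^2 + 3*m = (m)*(m^2 + 4*m + 3) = m*(m + 3)*(m + 1)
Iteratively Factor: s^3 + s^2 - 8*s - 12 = (s + 2)*(s^2 - s - 6) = (s - 3)*(s + 2)*(s + 2)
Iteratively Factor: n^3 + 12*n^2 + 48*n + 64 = (n + 4)*(n^2 + 8*n + 16) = (n + 4)^2*(n + 4)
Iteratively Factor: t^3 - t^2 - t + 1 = (t - 1)*(t^2 - 1) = (t - 1)*(t + 1)*(t - 1)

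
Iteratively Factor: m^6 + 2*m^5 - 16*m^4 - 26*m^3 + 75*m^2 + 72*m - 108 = (m + 3)*(m^5 - m^4 - 13*m^3 + 13*m^2 + 36*m - 36) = (m - 2)*(m + 3)*(m^4 + m^3 - 11*m^2 - 9*m + 18) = (m - 2)*(m + 2)*(m + 3)*(m^3 - m^2 - 9*m + 9) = (m - 2)*(m + 2)*(m + 3)^2*(m^2 - 4*m + 3) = (m - 2)*(m - 1)*(m + 2)*(m + 3)^2*(m - 3)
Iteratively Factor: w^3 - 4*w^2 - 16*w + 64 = (w - 4)*(w^2 - 16) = (w - 4)*(w + 4)*(w - 4)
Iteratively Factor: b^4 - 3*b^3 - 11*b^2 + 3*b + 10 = (b + 1)*(b^3 - 4*b^2 - 7*b + 10) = (b + 1)*(b + 2)*(b^2 - 6*b + 5) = (b - 5)*(b + 1)*(b + 2)*(b - 1)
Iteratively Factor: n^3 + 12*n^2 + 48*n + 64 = (n + 4)*(n^2 + 8*n + 16) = (n + 4)^2*(n + 4)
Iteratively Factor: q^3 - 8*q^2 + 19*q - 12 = (q - 3)*(q^2 - 5*q + 4) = (q - 4)*(q - 3)*(q - 1)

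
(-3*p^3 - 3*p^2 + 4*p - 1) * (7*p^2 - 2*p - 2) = -21*p^5 - 15*p^4 + 40*p^3 - 9*p^2 - 6*p + 2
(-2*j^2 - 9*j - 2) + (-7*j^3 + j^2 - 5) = -7*j^3 - j^2 - 9*j - 7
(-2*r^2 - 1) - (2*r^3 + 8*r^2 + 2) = -2*r^3 - 10*r^2 - 3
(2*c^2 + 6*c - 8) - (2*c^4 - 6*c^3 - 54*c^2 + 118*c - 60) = -2*c^4 + 6*c^3 + 56*c^2 - 112*c + 52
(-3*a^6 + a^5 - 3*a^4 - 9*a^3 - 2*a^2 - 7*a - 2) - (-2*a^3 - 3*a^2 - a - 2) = -3*a^6 + a^5 - 3*a^4 - 7*a^3 + a^2 - 6*a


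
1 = 1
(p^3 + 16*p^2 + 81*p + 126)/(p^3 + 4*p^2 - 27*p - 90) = (p + 7)/(p - 5)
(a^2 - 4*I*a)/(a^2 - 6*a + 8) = a*(a - 4*I)/(a^2 - 6*a + 8)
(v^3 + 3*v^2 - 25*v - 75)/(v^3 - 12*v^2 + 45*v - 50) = (v^2 + 8*v + 15)/(v^2 - 7*v + 10)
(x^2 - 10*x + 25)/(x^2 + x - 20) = (x^2 - 10*x + 25)/(x^2 + x - 20)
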